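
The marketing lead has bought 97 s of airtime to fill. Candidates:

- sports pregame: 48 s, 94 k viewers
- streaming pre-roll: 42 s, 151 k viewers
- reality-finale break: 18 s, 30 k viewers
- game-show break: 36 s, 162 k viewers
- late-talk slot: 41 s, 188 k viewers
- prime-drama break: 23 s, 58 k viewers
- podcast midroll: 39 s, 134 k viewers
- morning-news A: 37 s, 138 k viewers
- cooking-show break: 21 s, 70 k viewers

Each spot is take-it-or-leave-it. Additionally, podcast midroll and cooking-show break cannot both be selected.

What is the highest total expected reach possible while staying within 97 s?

380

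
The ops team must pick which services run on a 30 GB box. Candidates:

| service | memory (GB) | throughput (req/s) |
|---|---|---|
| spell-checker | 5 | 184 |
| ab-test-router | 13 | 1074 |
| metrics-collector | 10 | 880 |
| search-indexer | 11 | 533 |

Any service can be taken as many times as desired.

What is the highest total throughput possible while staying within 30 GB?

2640

The ratio ordering already packs tightly: 3×metrics-collector, 30 GB, 2640.
That's the maximum — no swap from here does better than 2640.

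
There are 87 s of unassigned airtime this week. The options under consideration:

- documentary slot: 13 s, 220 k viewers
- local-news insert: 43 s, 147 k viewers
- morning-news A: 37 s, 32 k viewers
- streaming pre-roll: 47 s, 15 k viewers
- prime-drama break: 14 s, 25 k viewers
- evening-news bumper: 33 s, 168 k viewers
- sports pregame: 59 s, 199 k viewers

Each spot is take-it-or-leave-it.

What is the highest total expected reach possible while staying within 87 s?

444

Filling by ratio: documentary slot + prime-drama break + evening-news bumper for 413, with 27 s left unused.
Dropping evening-news bumper frees 33 s; slotting in sports pregame (59 s) lifts the total to 444 at 86 s.
The spare 1 s is too small for any remaining spot, and no exchange beats 444.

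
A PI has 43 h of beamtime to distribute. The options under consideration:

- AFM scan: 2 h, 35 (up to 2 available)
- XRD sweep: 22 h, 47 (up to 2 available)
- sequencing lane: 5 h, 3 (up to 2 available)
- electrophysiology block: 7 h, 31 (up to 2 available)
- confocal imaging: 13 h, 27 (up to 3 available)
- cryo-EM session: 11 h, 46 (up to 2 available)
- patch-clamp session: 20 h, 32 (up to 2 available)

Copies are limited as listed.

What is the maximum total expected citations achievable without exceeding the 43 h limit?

224

Best packing: 2×AFM scan + 2×electrophysiology block + 2×cryo-EM session — 40 h, 224 total.
That's the maximum — no swap from here does better than 224.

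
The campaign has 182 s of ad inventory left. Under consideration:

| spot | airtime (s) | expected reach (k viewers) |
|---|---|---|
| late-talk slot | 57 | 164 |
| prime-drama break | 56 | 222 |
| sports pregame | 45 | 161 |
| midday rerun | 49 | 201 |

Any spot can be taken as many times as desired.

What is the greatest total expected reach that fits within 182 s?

By expected reach per s: midday rerun 4.10, prime-drama break 3.96, sports pregame 3.58, late-talk slot 2.88 lead.
Taking the top-ratio spots first gives 3×midday rerun for 603 (147 s).
Dropping 3×midday rerun frees 147 s; slotting in 3×prime-drama break (168 s) lifts the total to 666 at 168 s.
No other feasible combination exceeds 666.

666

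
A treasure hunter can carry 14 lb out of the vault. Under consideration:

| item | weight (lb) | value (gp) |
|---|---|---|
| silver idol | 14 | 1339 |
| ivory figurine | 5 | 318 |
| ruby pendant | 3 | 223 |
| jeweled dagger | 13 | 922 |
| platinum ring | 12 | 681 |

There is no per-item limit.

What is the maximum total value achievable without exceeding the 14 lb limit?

By value per lb: silver idol 95.64, ruby pendant 74.33, jeweled dagger 70.92, ivory figurine 63.60 lead.
The ratio ordering already packs tightly: silver idol, 14 lb, 1339.
Every other selection either busts 14 lb or fails to beat 1339.

1339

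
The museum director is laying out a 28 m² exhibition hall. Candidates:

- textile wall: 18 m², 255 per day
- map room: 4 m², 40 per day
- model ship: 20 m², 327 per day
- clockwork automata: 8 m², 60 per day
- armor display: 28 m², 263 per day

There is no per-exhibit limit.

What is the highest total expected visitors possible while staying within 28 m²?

Ranking by ratio (expected visitors/m²): model ship 16.35, textile wall 14.17, map room 10.00.
Taking 2×map room + model ship: 28 m² used, 407 in expected visitors.

407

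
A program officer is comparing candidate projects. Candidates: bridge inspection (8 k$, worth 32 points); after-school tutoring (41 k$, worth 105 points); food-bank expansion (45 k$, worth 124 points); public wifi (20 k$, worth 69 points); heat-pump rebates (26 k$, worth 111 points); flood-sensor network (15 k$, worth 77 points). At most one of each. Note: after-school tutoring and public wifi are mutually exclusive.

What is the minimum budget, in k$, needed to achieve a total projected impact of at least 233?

61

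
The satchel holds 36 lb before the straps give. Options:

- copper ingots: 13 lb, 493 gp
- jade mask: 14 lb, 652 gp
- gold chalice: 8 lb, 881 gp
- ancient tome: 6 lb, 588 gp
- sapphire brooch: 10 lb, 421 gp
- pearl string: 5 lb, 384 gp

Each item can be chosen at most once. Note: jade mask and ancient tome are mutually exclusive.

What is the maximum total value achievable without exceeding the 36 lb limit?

2346

Taking copper ingots + gold chalice + ancient tome + pearl string: 32 lb used, 2346 in value.
That's the maximum — no feasible swap from here does better than 2346.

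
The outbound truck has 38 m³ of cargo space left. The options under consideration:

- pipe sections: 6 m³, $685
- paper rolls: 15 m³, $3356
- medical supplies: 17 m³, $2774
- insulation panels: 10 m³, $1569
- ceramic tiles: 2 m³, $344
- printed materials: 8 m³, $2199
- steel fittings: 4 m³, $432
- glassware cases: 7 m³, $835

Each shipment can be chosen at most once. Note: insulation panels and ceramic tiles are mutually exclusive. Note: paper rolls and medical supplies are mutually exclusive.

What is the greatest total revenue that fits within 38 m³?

By revenue per m³: printed materials 274.88, paper rolls 223.73, ceramic tiles 172.00 lead.
Best packing: paper rolls + insulation panels + printed materials + steel fittings — 37 m³, 7556 total.
The closest alternative, pipe sections + paper rolls + ceramic tiles + printed materials + glassware cases, reaches only 7419.

7556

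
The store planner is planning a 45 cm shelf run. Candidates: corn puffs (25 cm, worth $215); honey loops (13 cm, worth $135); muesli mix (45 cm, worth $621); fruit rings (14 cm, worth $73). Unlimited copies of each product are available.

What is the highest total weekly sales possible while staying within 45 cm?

621

Density check — muesli mix 13.80, honey loops 10.38, corn puffs 8.60 are the best per cm.
The ratio ordering already packs tightly: muesli mix, 45 cm, 621.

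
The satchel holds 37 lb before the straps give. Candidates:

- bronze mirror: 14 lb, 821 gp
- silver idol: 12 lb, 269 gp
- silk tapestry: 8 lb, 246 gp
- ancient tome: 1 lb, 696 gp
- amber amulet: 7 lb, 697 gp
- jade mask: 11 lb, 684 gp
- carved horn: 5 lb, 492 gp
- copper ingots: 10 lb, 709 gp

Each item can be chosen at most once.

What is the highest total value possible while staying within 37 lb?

Density check — ancient tome 696.00, amber amulet 99.57, carved horn 98.40, copper ingots 70.90 are the best per lb.
Filling by ratio: ancient tome + amber amulet + jade mask + carved horn + copper ingots for 3278, with 3 lb left unused.
Replace jade mask with bronze mirror: the trade gains 137 net, giving 3415 at 37 lb.
Next best is ancient tome + amber amulet + jade mask + carved horn + copper ingots at 3278 (34 lb) — short by 137.

3415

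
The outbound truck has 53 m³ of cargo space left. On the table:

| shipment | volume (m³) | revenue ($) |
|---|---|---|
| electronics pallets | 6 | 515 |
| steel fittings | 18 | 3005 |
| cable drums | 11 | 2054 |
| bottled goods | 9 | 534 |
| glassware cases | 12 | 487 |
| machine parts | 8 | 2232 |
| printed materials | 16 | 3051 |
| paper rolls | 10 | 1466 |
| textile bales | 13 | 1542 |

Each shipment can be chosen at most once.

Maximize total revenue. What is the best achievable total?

10342

Steel fittings + cable drums + machine parts + printed materials uses 53 of the 53 m³ and totals 10342.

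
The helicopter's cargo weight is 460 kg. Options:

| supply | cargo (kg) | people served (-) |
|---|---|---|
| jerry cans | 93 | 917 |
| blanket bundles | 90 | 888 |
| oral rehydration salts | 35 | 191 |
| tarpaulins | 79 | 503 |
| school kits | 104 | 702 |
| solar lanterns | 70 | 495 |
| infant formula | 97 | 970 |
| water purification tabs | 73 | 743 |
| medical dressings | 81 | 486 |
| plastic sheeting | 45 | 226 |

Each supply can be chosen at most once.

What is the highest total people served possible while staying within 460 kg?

4220

The ratio heuristic lands on jerry cans + blanket bundles + oral rehydration salts + solar lanterns + infant formula + water purification tabs (4204) but leaves 2 kg idle.
Replace oral rehydration salts and solar lanterns with school kits: the trade gains 16 net, giving 4220 at 457 kg.
An exhaustive check of the 1024 subsets confirms 4220.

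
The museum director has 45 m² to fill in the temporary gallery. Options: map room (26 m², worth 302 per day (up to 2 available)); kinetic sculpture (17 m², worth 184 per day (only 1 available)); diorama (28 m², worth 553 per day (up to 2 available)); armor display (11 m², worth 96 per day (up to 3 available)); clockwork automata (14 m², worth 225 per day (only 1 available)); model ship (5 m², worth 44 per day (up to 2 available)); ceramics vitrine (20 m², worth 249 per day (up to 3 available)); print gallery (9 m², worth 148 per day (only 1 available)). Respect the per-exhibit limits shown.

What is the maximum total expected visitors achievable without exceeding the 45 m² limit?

By expected visitors per m²: diorama 19.75, print gallery 16.44, clockwork automata 16.07, ceramics vitrine 12.45 lead.
Taking the top-ratio exhibits first gives diorama + model ship + print gallery for 745 (42 m²).
The 14 m² tied up in model ship and print gallery is better spent on clockwork automata — total rises to 778 (42 m²).

778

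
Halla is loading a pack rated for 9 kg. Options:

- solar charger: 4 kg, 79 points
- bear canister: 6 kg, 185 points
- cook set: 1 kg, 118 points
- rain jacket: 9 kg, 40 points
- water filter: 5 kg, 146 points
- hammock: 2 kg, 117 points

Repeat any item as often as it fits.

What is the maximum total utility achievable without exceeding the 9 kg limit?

The ratio ordering already packs tightly: 9×cook set, 9 kg, 1062.
That's the maximum — no swap from here does better than 1062.

1062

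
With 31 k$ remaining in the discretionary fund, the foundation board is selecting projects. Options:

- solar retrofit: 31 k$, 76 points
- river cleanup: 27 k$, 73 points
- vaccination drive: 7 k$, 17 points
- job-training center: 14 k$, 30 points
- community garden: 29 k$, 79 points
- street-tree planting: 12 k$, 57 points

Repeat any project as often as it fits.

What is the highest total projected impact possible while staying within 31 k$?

131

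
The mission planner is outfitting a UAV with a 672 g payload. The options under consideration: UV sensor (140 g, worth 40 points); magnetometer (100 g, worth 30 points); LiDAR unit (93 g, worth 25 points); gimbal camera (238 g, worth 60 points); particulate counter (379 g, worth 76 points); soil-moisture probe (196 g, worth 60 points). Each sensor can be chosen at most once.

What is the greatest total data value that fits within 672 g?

185

Greedy by ratio would take UV sensor + magnetometer + LiDAR unit + soil-moisture probe: 529 g used, total 155.
Dropping magnetometer frees 100 g; slotting in gimbal camera (238 g) lifts the total to 185 at 667 g.
No other feasible combination exceeds 185.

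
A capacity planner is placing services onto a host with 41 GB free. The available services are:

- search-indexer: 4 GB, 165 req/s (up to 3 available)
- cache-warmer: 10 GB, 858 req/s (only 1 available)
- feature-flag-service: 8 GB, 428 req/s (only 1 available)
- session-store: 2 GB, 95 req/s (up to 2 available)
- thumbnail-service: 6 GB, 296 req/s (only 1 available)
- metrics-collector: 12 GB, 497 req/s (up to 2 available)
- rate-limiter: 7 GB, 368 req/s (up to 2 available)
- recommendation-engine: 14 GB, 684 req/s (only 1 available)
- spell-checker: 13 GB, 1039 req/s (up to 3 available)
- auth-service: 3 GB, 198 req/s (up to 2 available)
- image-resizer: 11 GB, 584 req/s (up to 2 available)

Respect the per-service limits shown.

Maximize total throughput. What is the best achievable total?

3229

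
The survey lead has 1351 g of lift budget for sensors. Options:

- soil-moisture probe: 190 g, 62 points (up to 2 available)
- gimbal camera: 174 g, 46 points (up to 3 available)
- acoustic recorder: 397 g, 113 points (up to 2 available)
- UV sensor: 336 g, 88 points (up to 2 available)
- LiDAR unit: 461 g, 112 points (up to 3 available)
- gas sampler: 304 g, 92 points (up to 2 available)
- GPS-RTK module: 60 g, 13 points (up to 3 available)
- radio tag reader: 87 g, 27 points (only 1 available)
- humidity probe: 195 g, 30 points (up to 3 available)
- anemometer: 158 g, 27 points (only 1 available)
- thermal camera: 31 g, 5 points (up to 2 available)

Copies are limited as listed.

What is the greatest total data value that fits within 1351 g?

402

By data value per g: soil-moisture probe 0.33, radio tag reader 0.31, gas sampler 0.30, acoustic recorder 0.28 lead.
Taking the top-ratio sensors first gives 2×soil-moisture probe + gimbal camera + 2×gas sampler + GPS-RTK module + radio tag reader + thermal camera for 399 (1340 g).
Dropping gas sampler and GPS-RTK module and thermal camera frees 395 g; slotting in acoustic recorder (397 g) lifts the total to 402 at 1342 g.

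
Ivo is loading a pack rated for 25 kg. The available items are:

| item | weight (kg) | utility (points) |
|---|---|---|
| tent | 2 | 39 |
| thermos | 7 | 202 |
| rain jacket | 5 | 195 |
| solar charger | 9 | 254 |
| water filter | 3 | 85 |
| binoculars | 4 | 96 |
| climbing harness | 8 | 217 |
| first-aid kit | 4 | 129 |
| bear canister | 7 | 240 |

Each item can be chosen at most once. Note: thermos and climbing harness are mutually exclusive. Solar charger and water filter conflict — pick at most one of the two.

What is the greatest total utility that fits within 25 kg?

A density-first pass picks tent + thermos + rain jacket + first-aid kit + bear canister — 805 at 25 kg.
Replace tent and thermos with solar charger: the trade gains 13 net, giving 818 at 25 kg.
Runner-up tent + thermos + rain jacket + first-aid kit + bear canister tops out at 805.

818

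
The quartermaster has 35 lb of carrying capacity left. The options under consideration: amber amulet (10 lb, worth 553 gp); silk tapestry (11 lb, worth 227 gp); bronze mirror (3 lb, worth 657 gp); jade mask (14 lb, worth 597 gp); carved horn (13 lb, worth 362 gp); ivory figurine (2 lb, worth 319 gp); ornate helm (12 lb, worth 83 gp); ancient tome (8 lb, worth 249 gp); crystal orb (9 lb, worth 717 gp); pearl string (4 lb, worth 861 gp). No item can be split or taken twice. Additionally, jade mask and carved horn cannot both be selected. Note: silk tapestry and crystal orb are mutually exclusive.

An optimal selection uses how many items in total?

5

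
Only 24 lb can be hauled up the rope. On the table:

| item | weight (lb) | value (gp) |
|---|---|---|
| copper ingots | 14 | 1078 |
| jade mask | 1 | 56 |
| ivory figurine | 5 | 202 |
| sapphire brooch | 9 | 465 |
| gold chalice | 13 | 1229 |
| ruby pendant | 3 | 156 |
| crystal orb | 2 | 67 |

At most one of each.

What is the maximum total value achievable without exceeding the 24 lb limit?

1761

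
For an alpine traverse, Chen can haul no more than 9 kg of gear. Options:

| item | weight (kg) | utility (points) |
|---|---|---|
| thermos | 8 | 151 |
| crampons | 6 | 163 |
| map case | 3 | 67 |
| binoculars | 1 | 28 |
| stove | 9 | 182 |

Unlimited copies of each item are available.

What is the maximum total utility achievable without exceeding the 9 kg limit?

252

Ranking by ratio (utility/kg): binoculars 28.00, crampons 27.17, map case 22.33, stove 20.22.
Best packing: 9×binoculars — 9 kg, 252 total.
That's the maximum — no swap from here does better than 252.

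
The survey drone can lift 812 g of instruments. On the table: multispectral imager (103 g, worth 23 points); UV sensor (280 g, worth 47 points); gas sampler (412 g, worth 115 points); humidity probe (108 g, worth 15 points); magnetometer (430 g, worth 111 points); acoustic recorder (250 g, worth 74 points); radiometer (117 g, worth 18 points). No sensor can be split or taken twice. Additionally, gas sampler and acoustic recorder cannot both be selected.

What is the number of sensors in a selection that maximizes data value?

The maximum data value within 812 g is 208.
One optimal bundle: multispectral imager + magnetometer + acoustic recorder (783 g).
Any selection reaching 208 contains exactly 3 sensors.

3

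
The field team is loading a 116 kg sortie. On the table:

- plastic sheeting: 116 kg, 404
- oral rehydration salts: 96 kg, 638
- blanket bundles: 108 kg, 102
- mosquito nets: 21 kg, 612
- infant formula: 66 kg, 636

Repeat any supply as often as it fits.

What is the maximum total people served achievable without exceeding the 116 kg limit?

Density check — mosquito nets 29.14, infant formula 9.64, oral rehydration salts 6.65 are the best per kg.
5×mosquito nets uses 105 of the 116 kg and totals 3060.

3060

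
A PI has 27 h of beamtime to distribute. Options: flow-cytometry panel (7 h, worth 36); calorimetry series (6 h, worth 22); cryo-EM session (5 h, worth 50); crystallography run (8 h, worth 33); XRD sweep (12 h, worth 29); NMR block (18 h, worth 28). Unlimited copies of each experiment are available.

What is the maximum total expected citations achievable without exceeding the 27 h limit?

250

5×cryo-EM session uses 25 of the 27 h and totals 250.
No other feasible combination exceeds 250.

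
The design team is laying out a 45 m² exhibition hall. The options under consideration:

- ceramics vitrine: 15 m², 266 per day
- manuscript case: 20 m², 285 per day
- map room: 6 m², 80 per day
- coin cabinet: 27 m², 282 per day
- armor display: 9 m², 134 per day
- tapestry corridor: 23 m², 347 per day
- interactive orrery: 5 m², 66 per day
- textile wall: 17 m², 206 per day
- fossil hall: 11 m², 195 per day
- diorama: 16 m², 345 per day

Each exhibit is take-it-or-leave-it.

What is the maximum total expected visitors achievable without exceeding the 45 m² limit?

Taking the top-ratio exhibits first gives ceramics vitrine + fossil hall + diorama for 806 (42 m²).
Replace fossil hall with armor display + interactive orrery: the trade gains 5 net, giving 811 at 45 m².
No other feasible combination exceeds 811.

811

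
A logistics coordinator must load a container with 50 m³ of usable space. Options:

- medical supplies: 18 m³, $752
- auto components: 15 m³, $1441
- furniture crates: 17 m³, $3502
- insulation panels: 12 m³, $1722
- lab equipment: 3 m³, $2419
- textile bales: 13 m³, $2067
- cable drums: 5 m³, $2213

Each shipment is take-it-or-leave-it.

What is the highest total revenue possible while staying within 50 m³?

11923

Taking furniture crates + insulation panels + lab equipment + textile bales + cable drums: 50 m³ used, 11923 in revenue.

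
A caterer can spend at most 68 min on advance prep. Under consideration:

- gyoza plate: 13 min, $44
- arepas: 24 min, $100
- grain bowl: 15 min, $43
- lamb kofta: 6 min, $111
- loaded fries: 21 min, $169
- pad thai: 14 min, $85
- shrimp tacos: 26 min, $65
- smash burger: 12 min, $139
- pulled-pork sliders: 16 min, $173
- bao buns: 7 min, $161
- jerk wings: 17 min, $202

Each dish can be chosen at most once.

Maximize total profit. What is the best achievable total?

816

The ratio heuristic lands on lamb kofta + smash burger + pulled-pork sliders + bao buns + jerk wings (786) but leaves 10 min idle.
Dropping smash burger frees 12 min; slotting in loaded fries (21 min) lifts the total to 816 at 67 min.
No other feasible combination exceeds 816.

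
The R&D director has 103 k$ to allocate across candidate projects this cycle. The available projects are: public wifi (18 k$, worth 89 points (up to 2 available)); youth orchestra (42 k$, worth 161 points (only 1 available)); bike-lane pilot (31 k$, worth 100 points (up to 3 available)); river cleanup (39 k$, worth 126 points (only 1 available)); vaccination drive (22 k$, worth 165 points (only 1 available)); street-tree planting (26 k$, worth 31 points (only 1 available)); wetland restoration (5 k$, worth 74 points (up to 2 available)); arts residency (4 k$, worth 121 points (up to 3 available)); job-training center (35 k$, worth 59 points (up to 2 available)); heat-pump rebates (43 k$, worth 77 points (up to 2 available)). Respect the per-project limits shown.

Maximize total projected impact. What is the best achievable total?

891

The ratio heuristic lands on 2×public wifi + vaccination drive + 2×wetland restoration + 3×arts residency (854) but leaves 23 k$ idle.
Replace public wifi with river cleanup: the trade gains 37 net, giving 891 at 101 k$.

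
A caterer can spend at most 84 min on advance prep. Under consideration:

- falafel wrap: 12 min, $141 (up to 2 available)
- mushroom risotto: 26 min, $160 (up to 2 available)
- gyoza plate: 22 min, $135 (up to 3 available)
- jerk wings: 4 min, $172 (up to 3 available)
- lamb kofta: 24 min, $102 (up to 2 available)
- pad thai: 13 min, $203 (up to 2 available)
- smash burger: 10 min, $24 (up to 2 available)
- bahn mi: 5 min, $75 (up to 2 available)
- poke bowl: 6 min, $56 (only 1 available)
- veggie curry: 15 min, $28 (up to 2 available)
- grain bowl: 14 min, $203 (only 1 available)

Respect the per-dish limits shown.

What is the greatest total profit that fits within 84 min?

1482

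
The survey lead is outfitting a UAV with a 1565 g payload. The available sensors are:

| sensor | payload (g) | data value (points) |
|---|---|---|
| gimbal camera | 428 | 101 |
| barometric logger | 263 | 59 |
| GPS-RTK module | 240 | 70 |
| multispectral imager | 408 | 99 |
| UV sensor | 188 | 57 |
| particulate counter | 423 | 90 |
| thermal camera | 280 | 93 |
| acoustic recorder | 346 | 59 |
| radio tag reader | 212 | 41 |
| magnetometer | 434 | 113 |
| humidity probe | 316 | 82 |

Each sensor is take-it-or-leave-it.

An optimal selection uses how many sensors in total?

5

Best achievable data value is 432.
GPS-RTK module + multispectral imager + UV sensor + thermal camera + magnetometer hits 432 at 1550 g.
Any selection reaching 432 contains exactly 5 sensors.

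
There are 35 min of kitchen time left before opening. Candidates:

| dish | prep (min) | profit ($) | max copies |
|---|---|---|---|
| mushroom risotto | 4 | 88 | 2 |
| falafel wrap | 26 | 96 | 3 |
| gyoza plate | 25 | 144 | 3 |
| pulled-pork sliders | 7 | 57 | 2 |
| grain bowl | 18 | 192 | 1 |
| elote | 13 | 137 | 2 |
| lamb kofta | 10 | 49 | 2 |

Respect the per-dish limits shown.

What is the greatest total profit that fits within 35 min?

450

A density-first pass picks 2×mushroom risotto + pulled-pork sliders + grain bowl — 425 at 33 min.
Replace pulled-pork sliders and grain bowl with 2×elote: the trade gains 25 net, giving 450 at 34 min.
That's the maximum — no swap from here does better than 450.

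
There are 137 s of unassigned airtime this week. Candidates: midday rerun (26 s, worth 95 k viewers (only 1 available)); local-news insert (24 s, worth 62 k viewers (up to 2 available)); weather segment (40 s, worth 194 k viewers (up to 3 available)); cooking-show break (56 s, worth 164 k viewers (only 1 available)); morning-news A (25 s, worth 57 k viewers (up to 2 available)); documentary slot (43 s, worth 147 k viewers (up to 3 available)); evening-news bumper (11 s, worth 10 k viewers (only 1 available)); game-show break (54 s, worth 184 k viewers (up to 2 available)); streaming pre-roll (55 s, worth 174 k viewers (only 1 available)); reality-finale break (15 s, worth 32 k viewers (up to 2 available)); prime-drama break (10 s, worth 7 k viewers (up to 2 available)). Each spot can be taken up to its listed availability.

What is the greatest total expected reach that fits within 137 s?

614

3×weather segment + reality-finale break uses 135 of the 137 s and totals 614.
Nothing else within 137 s beats 614.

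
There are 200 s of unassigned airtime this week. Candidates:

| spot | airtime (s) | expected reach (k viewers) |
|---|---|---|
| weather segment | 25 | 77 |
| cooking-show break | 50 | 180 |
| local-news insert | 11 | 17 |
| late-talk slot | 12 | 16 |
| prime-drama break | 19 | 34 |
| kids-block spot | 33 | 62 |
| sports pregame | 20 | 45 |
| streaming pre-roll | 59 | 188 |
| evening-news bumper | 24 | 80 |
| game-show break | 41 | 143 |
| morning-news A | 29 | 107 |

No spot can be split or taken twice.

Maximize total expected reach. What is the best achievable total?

668

Taking the top-ratio spots first gives weather segment + cooking-show break + local-news insert + sports pregame + evening-news bumper + game-show break + morning-news A for 649 (200 s).
The 60 s tied up in local-news insert and sports pregame and morning-news A is better spent on streaming pre-roll — total rises to 668 (199 s).
Runner-up cooking-show break + sports pregame + streaming pre-roll + game-show break + morning-news A tops out at 663.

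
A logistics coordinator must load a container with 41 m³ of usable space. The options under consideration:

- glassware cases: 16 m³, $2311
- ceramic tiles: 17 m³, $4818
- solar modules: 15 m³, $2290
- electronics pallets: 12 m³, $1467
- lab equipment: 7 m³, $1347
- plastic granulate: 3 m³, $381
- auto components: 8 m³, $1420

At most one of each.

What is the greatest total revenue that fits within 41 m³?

8549

By revenue per m³: ceramic tiles 283.41, lab equipment 192.43, auto components 177.50 lead.
The ratio heuristic lands on ceramic tiles + lab equipment + plastic granulate + auto components (7966) but leaves 6 m³ idle.
Dropping lab equipment and plastic granulate frees 10 m³; slotting in glassware cases (16 m³) lifts the total to 8549 at 41 m³.
No other feasible combination exceeds 8549.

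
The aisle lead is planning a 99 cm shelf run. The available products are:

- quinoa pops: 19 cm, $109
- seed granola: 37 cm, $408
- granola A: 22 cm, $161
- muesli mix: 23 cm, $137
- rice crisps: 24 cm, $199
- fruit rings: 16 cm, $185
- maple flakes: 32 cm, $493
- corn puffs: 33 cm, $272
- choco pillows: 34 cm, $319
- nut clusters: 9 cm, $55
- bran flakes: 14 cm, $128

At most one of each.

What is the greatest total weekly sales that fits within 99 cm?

1214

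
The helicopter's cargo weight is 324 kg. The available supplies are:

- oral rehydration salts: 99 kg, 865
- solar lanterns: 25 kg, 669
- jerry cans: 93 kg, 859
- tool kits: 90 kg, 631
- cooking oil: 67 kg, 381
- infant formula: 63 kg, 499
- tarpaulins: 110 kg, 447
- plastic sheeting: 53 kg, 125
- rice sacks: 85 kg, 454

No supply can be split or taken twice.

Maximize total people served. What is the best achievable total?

Density check — solar lanterns 26.76, jerry cans 9.24, oral rehydration salts 8.74, infant formula 7.92 are the best per kg.
Greedy by ratio would take oral rehydration salts + solar lanterns + jerry cans + infant formula: 280 kg used, total 2892.
Replace infant formula with tool kits: the trade gains 132 net, giving 3024 at 307 kg.
No other feasible combination exceeds 3024.

3024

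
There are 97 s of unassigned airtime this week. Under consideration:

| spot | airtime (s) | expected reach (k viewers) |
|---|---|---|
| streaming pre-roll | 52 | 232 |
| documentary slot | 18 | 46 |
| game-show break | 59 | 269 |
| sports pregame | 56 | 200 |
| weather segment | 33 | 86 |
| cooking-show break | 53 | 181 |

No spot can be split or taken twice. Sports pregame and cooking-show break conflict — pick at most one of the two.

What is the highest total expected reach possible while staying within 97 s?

355

Game-show break + weather segment uses 92 of the 97 s and totals 355.
No other feasible combination exceeds 355.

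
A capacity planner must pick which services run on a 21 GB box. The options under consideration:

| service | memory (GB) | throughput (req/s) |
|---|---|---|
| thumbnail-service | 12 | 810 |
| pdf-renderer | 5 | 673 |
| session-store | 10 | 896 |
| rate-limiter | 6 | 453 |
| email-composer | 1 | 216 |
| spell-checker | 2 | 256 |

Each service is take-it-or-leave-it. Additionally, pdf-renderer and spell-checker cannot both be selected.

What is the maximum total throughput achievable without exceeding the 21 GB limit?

2022

Best packing: pdf-renderer + session-store + rate-limiter — 21 GB, 2022 total.
Next best is session-store + rate-limiter + email-composer + spell-checker at 1821 (19 GB) — short by 201.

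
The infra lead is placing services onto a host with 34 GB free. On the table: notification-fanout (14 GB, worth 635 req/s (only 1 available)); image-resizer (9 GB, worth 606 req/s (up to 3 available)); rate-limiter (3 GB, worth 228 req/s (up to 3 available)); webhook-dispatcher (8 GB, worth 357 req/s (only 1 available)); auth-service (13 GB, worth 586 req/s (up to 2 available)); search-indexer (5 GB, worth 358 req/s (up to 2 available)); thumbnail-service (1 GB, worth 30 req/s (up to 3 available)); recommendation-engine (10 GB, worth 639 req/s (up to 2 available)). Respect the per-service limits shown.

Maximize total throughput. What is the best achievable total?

Greedy by ratio would take image-resizer + 3×rate-limiter + 2×search-indexer + 3×thumbnail-service: 31 GB used, total 2096.
The 6 GB tied up in rate-limiter and 3×thumbnail-service is better spent on image-resizer — total rises to 2384 (34 GB).
Nothing else within 34 GB beats 2384.

2384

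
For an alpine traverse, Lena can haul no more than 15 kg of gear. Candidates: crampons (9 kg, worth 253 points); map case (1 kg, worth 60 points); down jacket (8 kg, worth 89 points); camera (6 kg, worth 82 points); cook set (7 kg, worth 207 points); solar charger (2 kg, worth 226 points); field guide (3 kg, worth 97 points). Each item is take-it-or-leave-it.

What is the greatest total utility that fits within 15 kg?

636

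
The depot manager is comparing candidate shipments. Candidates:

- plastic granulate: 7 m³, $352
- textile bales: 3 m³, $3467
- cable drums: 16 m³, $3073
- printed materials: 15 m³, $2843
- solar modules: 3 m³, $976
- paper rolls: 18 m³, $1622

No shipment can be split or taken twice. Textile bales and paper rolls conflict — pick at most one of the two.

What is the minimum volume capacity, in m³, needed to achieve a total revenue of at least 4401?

6

Minimise m³ subject to total revenue ≥ 4401.
textile bales + solar modules reaches 4443 using 6 m³.
No combination under 6 m³ hits 4401.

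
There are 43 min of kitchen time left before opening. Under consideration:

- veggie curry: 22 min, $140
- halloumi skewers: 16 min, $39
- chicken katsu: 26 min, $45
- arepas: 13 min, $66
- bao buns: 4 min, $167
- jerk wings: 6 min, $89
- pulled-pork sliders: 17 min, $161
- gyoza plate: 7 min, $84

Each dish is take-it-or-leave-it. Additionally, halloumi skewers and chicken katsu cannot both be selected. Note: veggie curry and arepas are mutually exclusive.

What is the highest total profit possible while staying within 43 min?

Bao buns + jerk wings + pulled-pork sliders + gyoza plate uses 34 of the 43 min and totals 501.

501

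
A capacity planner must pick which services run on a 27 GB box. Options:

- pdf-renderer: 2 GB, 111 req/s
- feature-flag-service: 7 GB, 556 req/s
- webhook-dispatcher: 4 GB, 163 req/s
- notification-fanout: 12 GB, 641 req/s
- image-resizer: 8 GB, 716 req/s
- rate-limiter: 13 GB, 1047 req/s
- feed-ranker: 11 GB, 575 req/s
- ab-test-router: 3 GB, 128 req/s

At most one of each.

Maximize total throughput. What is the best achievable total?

2037

Taking the top-ratio services first gives pdf-renderer + image-resizer + rate-limiter + ab-test-router for 2002 (26 GB).
The 3 GB tied up in ab-test-router is better spent on webhook-dispatcher — total rises to 2037 (27 GB).
No other feasible combination exceeds 2037.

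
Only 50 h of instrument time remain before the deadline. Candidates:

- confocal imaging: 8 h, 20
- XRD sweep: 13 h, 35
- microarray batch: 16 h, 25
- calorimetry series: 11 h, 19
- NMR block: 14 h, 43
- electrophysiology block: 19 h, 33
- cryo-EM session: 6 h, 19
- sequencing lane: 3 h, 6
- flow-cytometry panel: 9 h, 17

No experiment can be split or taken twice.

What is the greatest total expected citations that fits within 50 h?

134

Ranking by ratio (expected citations/h): cryo-EM session 3.17, NMR block 3.07, XRD sweep 2.69, confocal imaging 2.50.
Greedy by ratio would take confocal imaging + XRD sweep + NMR block + cryo-EM session + sequencing lane: 44 h used, total 123.
Replace sequencing lane with flow-cytometry panel: the trade gains 11 net, giving 134 at 50 h.
The closest alternative, confocal imaging + XRD sweep + calorimetry series + NMR block + sequencing lane, reaches only 123.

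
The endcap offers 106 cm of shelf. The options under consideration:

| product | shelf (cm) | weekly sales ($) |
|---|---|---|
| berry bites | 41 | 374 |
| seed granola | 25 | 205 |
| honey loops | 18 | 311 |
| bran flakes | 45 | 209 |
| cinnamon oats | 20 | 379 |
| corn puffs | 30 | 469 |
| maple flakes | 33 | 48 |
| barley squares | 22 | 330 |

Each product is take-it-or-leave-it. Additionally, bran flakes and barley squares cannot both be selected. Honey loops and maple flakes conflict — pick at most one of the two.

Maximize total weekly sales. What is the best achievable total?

Ranking by ratio (weekly sales/cm): cinnamon oats 18.95, honey loops 17.28, corn puffs 15.63, barley squares 15.00.
Best packing: honey loops + cinnamon oats + corn puffs + barley squares — 90 cm, 1489 total.
The closest alternative, berry bites + honey loops + cinnamon oats + barley squares, reaches only 1394.

1489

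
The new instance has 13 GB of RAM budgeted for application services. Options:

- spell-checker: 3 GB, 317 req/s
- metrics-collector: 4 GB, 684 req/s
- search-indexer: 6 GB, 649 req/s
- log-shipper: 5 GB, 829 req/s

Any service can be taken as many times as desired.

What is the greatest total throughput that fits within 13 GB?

2197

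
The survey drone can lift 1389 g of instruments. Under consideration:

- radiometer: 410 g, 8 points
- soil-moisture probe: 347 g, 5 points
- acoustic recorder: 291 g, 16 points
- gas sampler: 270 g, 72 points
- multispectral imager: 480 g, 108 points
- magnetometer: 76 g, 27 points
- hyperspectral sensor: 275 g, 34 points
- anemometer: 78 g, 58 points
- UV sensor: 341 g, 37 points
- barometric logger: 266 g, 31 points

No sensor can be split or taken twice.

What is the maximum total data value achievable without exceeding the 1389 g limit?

The ratio heuristic lands on gas sampler + multispectral imager + magnetometer + hyperspectral sensor + anemometer (299) but leaves 210 g idle.
Dropping magnetometer frees 76 g; slotting in barometric logger (266 g) lifts the total to 303 at 1369 g.
Runner-up gas sampler + multispectral imager + magnetometer + anemometer + UV sensor tops out at 302.

303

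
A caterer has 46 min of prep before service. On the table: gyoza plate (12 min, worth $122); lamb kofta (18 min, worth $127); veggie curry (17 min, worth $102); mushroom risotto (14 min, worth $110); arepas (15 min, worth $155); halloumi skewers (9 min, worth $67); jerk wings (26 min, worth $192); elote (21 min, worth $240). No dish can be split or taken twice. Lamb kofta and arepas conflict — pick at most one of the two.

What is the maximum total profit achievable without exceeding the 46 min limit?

462

The ratio ordering already packs tightly: arepas + halloumi skewers + elote, 45 min, 462.
The spare 1 min is too small for any remaining dish, and no feasible exchange beats 462.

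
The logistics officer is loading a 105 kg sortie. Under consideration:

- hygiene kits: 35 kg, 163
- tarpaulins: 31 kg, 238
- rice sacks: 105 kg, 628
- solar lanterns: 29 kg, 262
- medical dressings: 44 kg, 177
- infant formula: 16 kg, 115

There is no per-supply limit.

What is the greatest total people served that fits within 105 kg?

By people served per kg: solar lanterns 9.03, tarpaulins 7.68, infant formula 7.19 lead.
3×solar lanterns + infant formula uses 103 of the 105 kg and totals 901.
Nothing else within 105 kg beats 901.

901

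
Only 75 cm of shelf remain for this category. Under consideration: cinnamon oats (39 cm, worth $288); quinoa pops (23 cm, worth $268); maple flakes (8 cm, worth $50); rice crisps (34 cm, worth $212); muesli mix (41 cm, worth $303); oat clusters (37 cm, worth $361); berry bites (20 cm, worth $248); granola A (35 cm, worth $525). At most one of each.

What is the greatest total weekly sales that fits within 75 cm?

886

The ratio heuristic lands on maple flakes + berry bites + granola A (823) but leaves 12 cm idle.
Replace maple flakes and berry bites with oat clusters: the trade gains 63 net, giving 886 at 72 cm.
Runner-up quinoa pops + maple flakes + granola A tops out at 843.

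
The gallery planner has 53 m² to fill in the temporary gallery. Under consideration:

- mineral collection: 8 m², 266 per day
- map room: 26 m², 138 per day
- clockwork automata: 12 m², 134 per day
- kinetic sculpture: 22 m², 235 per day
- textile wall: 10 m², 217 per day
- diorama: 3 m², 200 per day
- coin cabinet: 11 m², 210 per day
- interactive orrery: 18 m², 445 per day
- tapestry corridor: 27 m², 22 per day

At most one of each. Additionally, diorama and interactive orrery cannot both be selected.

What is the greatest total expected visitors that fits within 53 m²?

1138

Mineral collection + textile wall + coin cabinet + interactive orrery uses 47 of the 53 m² and totals 1138.
Next best is mineral collection + clockwork automata + textile wall + interactive orrery at 1062 (48 m²) — short by 76.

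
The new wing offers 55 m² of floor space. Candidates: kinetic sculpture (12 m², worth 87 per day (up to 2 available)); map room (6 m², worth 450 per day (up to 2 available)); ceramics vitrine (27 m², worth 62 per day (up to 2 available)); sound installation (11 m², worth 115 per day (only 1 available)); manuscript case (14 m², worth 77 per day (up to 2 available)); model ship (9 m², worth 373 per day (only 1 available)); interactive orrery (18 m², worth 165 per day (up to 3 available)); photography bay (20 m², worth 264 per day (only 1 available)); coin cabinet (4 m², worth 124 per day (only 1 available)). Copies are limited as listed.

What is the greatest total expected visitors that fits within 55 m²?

The ratio heuristic lands on 2×map room + model ship + photography bay + coin cabinet (1661) but leaves 10 m² idle.
The 20 m² tied up in photography bay is better spent on sound installation + interactive orrery — total rises to 1677 (54 m²).
That's the maximum — no swap from here does better than 1677.

1677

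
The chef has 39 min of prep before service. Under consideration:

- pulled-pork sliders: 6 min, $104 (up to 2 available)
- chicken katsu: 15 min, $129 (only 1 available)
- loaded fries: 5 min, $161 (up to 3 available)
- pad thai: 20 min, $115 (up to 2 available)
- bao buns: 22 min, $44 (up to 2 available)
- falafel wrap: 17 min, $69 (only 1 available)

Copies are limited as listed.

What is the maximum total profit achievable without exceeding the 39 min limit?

716

A density-first pass picks 2×pulled-pork sliders + 3×loaded fries — 691 at 27 min.
The 6 min tied up in pulled-pork sliders is better spent on chicken katsu — total rises to 716 (36 min).
No other feasible combination exceeds 716.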